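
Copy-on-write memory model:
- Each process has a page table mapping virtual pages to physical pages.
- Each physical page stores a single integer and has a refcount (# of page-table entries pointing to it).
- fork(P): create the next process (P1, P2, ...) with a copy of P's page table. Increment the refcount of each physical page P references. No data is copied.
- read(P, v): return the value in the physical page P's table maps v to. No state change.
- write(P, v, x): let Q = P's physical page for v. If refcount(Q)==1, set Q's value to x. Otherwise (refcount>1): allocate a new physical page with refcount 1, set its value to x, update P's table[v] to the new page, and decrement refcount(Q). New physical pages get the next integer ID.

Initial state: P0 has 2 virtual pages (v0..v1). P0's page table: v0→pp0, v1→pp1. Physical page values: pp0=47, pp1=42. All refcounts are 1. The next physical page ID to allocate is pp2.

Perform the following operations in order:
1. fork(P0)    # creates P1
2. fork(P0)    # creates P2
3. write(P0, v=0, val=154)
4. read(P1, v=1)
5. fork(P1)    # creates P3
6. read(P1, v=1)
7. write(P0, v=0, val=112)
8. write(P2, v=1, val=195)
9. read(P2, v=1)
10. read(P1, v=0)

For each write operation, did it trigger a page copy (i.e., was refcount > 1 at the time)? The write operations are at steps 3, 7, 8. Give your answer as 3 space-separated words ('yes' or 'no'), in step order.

Op 1: fork(P0) -> P1. 2 ppages; refcounts: pp0:2 pp1:2
Op 2: fork(P0) -> P2. 2 ppages; refcounts: pp0:3 pp1:3
Op 3: write(P0, v0, 154). refcount(pp0)=3>1 -> COPY to pp2. 3 ppages; refcounts: pp0:2 pp1:3 pp2:1
Op 4: read(P1, v1) -> 42. No state change.
Op 5: fork(P1) -> P3. 3 ppages; refcounts: pp0:3 pp1:4 pp2:1
Op 6: read(P1, v1) -> 42. No state change.
Op 7: write(P0, v0, 112). refcount(pp2)=1 -> write in place. 3 ppages; refcounts: pp0:3 pp1:4 pp2:1
Op 8: write(P2, v1, 195). refcount(pp1)=4>1 -> COPY to pp3. 4 ppages; refcounts: pp0:3 pp1:3 pp2:1 pp3:1
Op 9: read(P2, v1) -> 195. No state change.
Op 10: read(P1, v0) -> 47. No state change.

yes no yes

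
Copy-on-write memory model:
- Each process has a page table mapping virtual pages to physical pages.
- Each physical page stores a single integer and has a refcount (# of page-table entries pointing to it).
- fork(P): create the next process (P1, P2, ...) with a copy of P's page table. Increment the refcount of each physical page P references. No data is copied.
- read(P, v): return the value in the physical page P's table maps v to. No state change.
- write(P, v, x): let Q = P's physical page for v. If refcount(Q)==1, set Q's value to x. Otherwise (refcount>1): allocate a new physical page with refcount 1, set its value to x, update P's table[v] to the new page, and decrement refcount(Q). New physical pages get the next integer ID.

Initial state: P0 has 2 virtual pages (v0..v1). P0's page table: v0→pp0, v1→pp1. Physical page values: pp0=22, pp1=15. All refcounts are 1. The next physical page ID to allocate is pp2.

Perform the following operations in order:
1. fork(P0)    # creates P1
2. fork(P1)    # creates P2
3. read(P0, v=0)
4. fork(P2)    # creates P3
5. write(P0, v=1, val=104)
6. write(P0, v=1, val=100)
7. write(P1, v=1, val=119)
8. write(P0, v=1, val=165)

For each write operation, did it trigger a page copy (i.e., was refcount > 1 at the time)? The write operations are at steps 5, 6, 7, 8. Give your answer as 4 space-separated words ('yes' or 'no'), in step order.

Op 1: fork(P0) -> P1. 2 ppages; refcounts: pp0:2 pp1:2
Op 2: fork(P1) -> P2. 2 ppages; refcounts: pp0:3 pp1:3
Op 3: read(P0, v0) -> 22. No state change.
Op 4: fork(P2) -> P3. 2 ppages; refcounts: pp0:4 pp1:4
Op 5: write(P0, v1, 104). refcount(pp1)=4>1 -> COPY to pp2. 3 ppages; refcounts: pp0:4 pp1:3 pp2:1
Op 6: write(P0, v1, 100). refcount(pp2)=1 -> write in place. 3 ppages; refcounts: pp0:4 pp1:3 pp2:1
Op 7: write(P1, v1, 119). refcount(pp1)=3>1 -> COPY to pp3. 4 ppages; refcounts: pp0:4 pp1:2 pp2:1 pp3:1
Op 8: write(P0, v1, 165). refcount(pp2)=1 -> write in place. 4 ppages; refcounts: pp0:4 pp1:2 pp2:1 pp3:1

yes no yes no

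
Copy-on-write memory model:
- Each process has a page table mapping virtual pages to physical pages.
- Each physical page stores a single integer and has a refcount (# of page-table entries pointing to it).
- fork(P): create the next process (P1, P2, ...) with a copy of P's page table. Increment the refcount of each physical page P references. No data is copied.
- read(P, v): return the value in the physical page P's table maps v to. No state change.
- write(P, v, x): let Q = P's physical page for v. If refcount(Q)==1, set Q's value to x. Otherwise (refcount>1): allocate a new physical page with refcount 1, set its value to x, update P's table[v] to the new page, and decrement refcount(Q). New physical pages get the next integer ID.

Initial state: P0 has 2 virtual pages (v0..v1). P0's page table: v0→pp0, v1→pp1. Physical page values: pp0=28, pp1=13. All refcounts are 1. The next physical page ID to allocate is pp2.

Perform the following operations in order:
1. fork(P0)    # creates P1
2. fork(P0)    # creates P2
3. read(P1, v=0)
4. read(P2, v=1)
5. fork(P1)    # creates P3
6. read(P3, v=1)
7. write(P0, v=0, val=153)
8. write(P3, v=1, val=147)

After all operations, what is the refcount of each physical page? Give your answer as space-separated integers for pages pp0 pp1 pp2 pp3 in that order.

Answer: 3 3 1 1

Derivation:
Op 1: fork(P0) -> P1. 2 ppages; refcounts: pp0:2 pp1:2
Op 2: fork(P0) -> P2. 2 ppages; refcounts: pp0:3 pp1:3
Op 3: read(P1, v0) -> 28. No state change.
Op 4: read(P2, v1) -> 13. No state change.
Op 5: fork(P1) -> P3. 2 ppages; refcounts: pp0:4 pp1:4
Op 6: read(P3, v1) -> 13. No state change.
Op 7: write(P0, v0, 153). refcount(pp0)=4>1 -> COPY to pp2. 3 ppages; refcounts: pp0:3 pp1:4 pp2:1
Op 8: write(P3, v1, 147). refcount(pp1)=4>1 -> COPY to pp3. 4 ppages; refcounts: pp0:3 pp1:3 pp2:1 pp3:1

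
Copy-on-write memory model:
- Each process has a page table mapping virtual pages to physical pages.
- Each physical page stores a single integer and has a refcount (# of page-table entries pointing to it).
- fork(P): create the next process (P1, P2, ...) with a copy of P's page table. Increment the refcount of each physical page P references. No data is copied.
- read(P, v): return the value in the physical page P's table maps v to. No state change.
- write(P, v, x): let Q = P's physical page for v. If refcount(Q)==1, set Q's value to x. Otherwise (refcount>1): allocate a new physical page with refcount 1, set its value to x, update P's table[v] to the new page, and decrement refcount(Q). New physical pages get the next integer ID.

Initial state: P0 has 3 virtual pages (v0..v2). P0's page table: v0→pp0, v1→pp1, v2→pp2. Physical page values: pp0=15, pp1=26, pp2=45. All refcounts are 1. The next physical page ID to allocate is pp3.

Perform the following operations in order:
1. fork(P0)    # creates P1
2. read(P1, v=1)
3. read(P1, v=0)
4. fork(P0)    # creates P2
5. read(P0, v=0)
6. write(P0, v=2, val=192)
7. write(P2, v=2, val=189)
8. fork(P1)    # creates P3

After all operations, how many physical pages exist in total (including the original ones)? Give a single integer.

Op 1: fork(P0) -> P1. 3 ppages; refcounts: pp0:2 pp1:2 pp2:2
Op 2: read(P1, v1) -> 26. No state change.
Op 3: read(P1, v0) -> 15. No state change.
Op 4: fork(P0) -> P2. 3 ppages; refcounts: pp0:3 pp1:3 pp2:3
Op 5: read(P0, v0) -> 15. No state change.
Op 6: write(P0, v2, 192). refcount(pp2)=3>1 -> COPY to pp3. 4 ppages; refcounts: pp0:3 pp1:3 pp2:2 pp3:1
Op 7: write(P2, v2, 189). refcount(pp2)=2>1 -> COPY to pp4. 5 ppages; refcounts: pp0:3 pp1:3 pp2:1 pp3:1 pp4:1
Op 8: fork(P1) -> P3. 5 ppages; refcounts: pp0:4 pp1:4 pp2:2 pp3:1 pp4:1

Answer: 5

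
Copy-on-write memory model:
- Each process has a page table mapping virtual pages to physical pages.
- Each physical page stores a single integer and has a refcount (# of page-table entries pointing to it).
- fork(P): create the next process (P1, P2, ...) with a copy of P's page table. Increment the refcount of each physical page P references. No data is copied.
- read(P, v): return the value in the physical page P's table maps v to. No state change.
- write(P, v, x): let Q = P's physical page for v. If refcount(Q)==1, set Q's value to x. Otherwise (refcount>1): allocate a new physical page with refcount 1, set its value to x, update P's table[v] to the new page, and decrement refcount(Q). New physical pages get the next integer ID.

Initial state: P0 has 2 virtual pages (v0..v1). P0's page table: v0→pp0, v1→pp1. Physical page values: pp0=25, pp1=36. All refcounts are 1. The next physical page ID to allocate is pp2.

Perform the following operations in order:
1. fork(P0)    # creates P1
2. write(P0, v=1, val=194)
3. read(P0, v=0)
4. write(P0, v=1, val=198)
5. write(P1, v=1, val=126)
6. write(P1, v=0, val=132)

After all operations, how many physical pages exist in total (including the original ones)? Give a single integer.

Op 1: fork(P0) -> P1. 2 ppages; refcounts: pp0:2 pp1:2
Op 2: write(P0, v1, 194). refcount(pp1)=2>1 -> COPY to pp2. 3 ppages; refcounts: pp0:2 pp1:1 pp2:1
Op 3: read(P0, v0) -> 25. No state change.
Op 4: write(P0, v1, 198). refcount(pp2)=1 -> write in place. 3 ppages; refcounts: pp0:2 pp1:1 pp2:1
Op 5: write(P1, v1, 126). refcount(pp1)=1 -> write in place. 3 ppages; refcounts: pp0:2 pp1:1 pp2:1
Op 6: write(P1, v0, 132). refcount(pp0)=2>1 -> COPY to pp3. 4 ppages; refcounts: pp0:1 pp1:1 pp2:1 pp3:1

Answer: 4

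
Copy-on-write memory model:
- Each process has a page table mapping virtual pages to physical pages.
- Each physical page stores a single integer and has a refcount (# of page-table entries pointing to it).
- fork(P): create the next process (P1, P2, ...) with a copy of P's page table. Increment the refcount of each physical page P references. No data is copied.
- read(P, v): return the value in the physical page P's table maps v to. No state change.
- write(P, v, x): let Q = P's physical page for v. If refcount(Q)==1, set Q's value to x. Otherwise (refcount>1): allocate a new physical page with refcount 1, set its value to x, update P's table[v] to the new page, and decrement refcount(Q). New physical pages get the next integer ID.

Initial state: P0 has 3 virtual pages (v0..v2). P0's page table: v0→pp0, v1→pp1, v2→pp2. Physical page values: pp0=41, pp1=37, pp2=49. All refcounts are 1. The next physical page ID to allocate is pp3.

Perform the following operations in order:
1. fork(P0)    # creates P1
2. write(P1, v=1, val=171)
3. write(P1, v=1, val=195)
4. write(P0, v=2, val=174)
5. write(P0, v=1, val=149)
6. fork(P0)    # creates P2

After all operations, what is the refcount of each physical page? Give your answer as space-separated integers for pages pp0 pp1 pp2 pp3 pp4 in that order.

Op 1: fork(P0) -> P1. 3 ppages; refcounts: pp0:2 pp1:2 pp2:2
Op 2: write(P1, v1, 171). refcount(pp1)=2>1 -> COPY to pp3. 4 ppages; refcounts: pp0:2 pp1:1 pp2:2 pp3:1
Op 3: write(P1, v1, 195). refcount(pp3)=1 -> write in place. 4 ppages; refcounts: pp0:2 pp1:1 pp2:2 pp3:1
Op 4: write(P0, v2, 174). refcount(pp2)=2>1 -> COPY to pp4. 5 ppages; refcounts: pp0:2 pp1:1 pp2:1 pp3:1 pp4:1
Op 5: write(P0, v1, 149). refcount(pp1)=1 -> write in place. 5 ppages; refcounts: pp0:2 pp1:1 pp2:1 pp3:1 pp4:1
Op 6: fork(P0) -> P2. 5 ppages; refcounts: pp0:3 pp1:2 pp2:1 pp3:1 pp4:2

Answer: 3 2 1 1 2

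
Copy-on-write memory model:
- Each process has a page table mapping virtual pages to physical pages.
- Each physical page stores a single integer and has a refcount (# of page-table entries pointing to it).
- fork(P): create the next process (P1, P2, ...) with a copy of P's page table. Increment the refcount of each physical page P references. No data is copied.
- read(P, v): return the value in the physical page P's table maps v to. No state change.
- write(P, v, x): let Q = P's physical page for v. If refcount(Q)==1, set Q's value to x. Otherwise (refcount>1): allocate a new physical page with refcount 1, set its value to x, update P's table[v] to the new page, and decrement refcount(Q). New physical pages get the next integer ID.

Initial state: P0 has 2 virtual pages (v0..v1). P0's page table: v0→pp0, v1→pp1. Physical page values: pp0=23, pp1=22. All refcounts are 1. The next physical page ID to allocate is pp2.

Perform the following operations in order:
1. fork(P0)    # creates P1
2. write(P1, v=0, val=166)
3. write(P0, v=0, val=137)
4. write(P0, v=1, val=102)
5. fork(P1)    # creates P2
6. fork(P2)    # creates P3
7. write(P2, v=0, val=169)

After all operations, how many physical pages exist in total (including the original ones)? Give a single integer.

Op 1: fork(P0) -> P1. 2 ppages; refcounts: pp0:2 pp1:2
Op 2: write(P1, v0, 166). refcount(pp0)=2>1 -> COPY to pp2. 3 ppages; refcounts: pp0:1 pp1:2 pp2:1
Op 3: write(P0, v0, 137). refcount(pp0)=1 -> write in place. 3 ppages; refcounts: pp0:1 pp1:2 pp2:1
Op 4: write(P0, v1, 102). refcount(pp1)=2>1 -> COPY to pp3. 4 ppages; refcounts: pp0:1 pp1:1 pp2:1 pp3:1
Op 5: fork(P1) -> P2. 4 ppages; refcounts: pp0:1 pp1:2 pp2:2 pp3:1
Op 6: fork(P2) -> P3. 4 ppages; refcounts: pp0:1 pp1:3 pp2:3 pp3:1
Op 7: write(P2, v0, 169). refcount(pp2)=3>1 -> COPY to pp4. 5 ppages; refcounts: pp0:1 pp1:3 pp2:2 pp3:1 pp4:1

Answer: 5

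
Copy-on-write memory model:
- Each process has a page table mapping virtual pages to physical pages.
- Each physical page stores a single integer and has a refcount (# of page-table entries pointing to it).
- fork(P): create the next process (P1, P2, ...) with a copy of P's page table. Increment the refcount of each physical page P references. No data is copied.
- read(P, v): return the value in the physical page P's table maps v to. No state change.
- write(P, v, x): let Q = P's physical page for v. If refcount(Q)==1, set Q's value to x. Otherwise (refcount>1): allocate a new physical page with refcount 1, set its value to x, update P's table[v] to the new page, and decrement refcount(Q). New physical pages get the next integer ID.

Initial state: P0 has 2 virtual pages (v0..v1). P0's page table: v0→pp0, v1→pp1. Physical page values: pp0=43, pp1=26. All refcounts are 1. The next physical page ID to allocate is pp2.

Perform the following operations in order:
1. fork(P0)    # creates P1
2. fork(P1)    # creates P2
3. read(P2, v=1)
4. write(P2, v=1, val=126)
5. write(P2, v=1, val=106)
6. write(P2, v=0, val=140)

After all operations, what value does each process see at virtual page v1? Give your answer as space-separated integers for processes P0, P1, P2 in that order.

Op 1: fork(P0) -> P1. 2 ppages; refcounts: pp0:2 pp1:2
Op 2: fork(P1) -> P2. 2 ppages; refcounts: pp0:3 pp1:3
Op 3: read(P2, v1) -> 26. No state change.
Op 4: write(P2, v1, 126). refcount(pp1)=3>1 -> COPY to pp2. 3 ppages; refcounts: pp0:3 pp1:2 pp2:1
Op 5: write(P2, v1, 106). refcount(pp2)=1 -> write in place. 3 ppages; refcounts: pp0:3 pp1:2 pp2:1
Op 6: write(P2, v0, 140). refcount(pp0)=3>1 -> COPY to pp3. 4 ppages; refcounts: pp0:2 pp1:2 pp2:1 pp3:1
P0: v1 -> pp1 = 26
P1: v1 -> pp1 = 26
P2: v1 -> pp2 = 106

Answer: 26 26 106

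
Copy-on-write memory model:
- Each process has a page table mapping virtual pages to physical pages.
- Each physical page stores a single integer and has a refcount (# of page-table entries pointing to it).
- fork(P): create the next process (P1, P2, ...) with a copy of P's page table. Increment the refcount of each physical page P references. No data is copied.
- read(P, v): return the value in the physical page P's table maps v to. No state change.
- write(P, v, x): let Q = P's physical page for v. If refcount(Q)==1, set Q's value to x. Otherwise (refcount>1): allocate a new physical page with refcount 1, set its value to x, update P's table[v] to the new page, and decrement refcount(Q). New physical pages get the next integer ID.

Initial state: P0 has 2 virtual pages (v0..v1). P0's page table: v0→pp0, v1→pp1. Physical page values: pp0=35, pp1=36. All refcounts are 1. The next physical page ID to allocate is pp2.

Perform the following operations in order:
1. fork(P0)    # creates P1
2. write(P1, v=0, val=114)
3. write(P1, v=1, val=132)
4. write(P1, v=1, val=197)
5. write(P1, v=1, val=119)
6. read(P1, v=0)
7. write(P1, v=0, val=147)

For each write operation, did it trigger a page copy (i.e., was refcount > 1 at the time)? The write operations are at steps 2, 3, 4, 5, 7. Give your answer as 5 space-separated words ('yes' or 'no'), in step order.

Op 1: fork(P0) -> P1. 2 ppages; refcounts: pp0:2 pp1:2
Op 2: write(P1, v0, 114). refcount(pp0)=2>1 -> COPY to pp2. 3 ppages; refcounts: pp0:1 pp1:2 pp2:1
Op 3: write(P1, v1, 132). refcount(pp1)=2>1 -> COPY to pp3. 4 ppages; refcounts: pp0:1 pp1:1 pp2:1 pp3:1
Op 4: write(P1, v1, 197). refcount(pp3)=1 -> write in place. 4 ppages; refcounts: pp0:1 pp1:1 pp2:1 pp3:1
Op 5: write(P1, v1, 119). refcount(pp3)=1 -> write in place. 4 ppages; refcounts: pp0:1 pp1:1 pp2:1 pp3:1
Op 6: read(P1, v0) -> 114. No state change.
Op 7: write(P1, v0, 147). refcount(pp2)=1 -> write in place. 4 ppages; refcounts: pp0:1 pp1:1 pp2:1 pp3:1

yes yes no no no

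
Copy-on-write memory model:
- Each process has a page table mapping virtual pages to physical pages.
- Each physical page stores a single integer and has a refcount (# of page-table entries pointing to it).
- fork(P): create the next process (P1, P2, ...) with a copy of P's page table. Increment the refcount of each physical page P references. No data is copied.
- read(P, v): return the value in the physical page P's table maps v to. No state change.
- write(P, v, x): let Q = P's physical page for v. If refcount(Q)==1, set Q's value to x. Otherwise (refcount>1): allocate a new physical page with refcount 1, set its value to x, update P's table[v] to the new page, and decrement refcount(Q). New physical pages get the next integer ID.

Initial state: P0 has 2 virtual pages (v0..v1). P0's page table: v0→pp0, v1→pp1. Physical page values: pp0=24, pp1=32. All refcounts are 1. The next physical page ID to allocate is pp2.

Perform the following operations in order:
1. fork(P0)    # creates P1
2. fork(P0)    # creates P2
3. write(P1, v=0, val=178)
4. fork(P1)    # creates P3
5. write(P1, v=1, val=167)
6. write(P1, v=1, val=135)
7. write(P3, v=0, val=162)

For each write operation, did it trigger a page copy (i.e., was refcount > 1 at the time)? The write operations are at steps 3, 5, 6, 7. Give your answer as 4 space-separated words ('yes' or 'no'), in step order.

Op 1: fork(P0) -> P1. 2 ppages; refcounts: pp0:2 pp1:2
Op 2: fork(P0) -> P2. 2 ppages; refcounts: pp0:3 pp1:3
Op 3: write(P1, v0, 178). refcount(pp0)=3>1 -> COPY to pp2. 3 ppages; refcounts: pp0:2 pp1:3 pp2:1
Op 4: fork(P1) -> P3. 3 ppages; refcounts: pp0:2 pp1:4 pp2:2
Op 5: write(P1, v1, 167). refcount(pp1)=4>1 -> COPY to pp3. 4 ppages; refcounts: pp0:2 pp1:3 pp2:2 pp3:1
Op 6: write(P1, v1, 135). refcount(pp3)=1 -> write in place. 4 ppages; refcounts: pp0:2 pp1:3 pp2:2 pp3:1
Op 7: write(P3, v0, 162). refcount(pp2)=2>1 -> COPY to pp4. 5 ppages; refcounts: pp0:2 pp1:3 pp2:1 pp3:1 pp4:1

yes yes no yes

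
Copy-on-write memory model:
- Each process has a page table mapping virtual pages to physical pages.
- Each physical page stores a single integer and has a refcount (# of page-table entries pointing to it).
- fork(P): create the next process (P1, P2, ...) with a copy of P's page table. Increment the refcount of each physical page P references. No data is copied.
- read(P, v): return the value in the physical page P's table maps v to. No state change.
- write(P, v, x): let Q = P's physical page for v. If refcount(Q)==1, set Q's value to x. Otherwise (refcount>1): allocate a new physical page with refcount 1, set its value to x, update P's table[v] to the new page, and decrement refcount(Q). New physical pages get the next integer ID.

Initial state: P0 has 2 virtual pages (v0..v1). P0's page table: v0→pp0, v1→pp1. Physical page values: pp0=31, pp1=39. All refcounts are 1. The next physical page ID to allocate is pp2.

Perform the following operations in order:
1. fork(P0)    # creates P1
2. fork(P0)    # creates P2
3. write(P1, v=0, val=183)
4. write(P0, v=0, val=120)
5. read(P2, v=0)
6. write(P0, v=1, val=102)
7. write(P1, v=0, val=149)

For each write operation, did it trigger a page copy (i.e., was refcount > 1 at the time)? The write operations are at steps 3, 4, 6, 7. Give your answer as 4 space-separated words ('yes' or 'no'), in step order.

Op 1: fork(P0) -> P1. 2 ppages; refcounts: pp0:2 pp1:2
Op 2: fork(P0) -> P2. 2 ppages; refcounts: pp0:3 pp1:3
Op 3: write(P1, v0, 183). refcount(pp0)=3>1 -> COPY to pp2. 3 ppages; refcounts: pp0:2 pp1:3 pp2:1
Op 4: write(P0, v0, 120). refcount(pp0)=2>1 -> COPY to pp3. 4 ppages; refcounts: pp0:1 pp1:3 pp2:1 pp3:1
Op 5: read(P2, v0) -> 31. No state change.
Op 6: write(P0, v1, 102). refcount(pp1)=3>1 -> COPY to pp4. 5 ppages; refcounts: pp0:1 pp1:2 pp2:1 pp3:1 pp4:1
Op 7: write(P1, v0, 149). refcount(pp2)=1 -> write in place. 5 ppages; refcounts: pp0:1 pp1:2 pp2:1 pp3:1 pp4:1

yes yes yes no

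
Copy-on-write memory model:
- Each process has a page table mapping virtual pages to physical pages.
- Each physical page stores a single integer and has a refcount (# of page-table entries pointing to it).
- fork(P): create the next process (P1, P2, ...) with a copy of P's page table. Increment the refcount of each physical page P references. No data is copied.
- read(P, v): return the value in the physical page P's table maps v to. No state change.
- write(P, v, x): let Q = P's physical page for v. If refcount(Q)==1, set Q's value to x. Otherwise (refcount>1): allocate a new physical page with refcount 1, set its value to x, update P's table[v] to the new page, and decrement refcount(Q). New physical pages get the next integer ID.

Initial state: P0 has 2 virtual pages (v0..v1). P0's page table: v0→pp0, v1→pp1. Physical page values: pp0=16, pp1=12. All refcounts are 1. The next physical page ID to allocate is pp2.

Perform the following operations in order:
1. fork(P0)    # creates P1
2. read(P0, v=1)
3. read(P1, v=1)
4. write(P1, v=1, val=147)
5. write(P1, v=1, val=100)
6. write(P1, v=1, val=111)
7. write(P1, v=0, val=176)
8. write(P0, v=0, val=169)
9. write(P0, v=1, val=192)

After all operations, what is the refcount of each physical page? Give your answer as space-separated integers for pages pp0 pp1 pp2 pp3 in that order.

Op 1: fork(P0) -> P1. 2 ppages; refcounts: pp0:2 pp1:2
Op 2: read(P0, v1) -> 12. No state change.
Op 3: read(P1, v1) -> 12. No state change.
Op 4: write(P1, v1, 147). refcount(pp1)=2>1 -> COPY to pp2. 3 ppages; refcounts: pp0:2 pp1:1 pp2:1
Op 5: write(P1, v1, 100). refcount(pp2)=1 -> write in place. 3 ppages; refcounts: pp0:2 pp1:1 pp2:1
Op 6: write(P1, v1, 111). refcount(pp2)=1 -> write in place. 3 ppages; refcounts: pp0:2 pp1:1 pp2:1
Op 7: write(P1, v0, 176). refcount(pp0)=2>1 -> COPY to pp3. 4 ppages; refcounts: pp0:1 pp1:1 pp2:1 pp3:1
Op 8: write(P0, v0, 169). refcount(pp0)=1 -> write in place. 4 ppages; refcounts: pp0:1 pp1:1 pp2:1 pp3:1
Op 9: write(P0, v1, 192). refcount(pp1)=1 -> write in place. 4 ppages; refcounts: pp0:1 pp1:1 pp2:1 pp3:1

Answer: 1 1 1 1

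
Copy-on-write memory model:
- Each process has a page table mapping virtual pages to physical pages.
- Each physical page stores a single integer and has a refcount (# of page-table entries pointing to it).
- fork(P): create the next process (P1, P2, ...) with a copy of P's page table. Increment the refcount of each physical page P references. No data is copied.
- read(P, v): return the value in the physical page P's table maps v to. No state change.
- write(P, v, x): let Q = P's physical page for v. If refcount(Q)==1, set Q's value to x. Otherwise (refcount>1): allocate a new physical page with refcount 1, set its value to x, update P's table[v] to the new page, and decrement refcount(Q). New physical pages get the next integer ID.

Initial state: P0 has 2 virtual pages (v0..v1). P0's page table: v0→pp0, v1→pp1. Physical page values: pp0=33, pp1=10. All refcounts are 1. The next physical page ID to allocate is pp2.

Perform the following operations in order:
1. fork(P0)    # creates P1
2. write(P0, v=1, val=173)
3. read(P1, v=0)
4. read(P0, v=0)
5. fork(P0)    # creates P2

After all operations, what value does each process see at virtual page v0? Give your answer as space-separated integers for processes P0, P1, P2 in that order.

Answer: 33 33 33

Derivation:
Op 1: fork(P0) -> P1. 2 ppages; refcounts: pp0:2 pp1:2
Op 2: write(P0, v1, 173). refcount(pp1)=2>1 -> COPY to pp2. 3 ppages; refcounts: pp0:2 pp1:1 pp2:1
Op 3: read(P1, v0) -> 33. No state change.
Op 4: read(P0, v0) -> 33. No state change.
Op 5: fork(P0) -> P2. 3 ppages; refcounts: pp0:3 pp1:1 pp2:2
P0: v0 -> pp0 = 33
P1: v0 -> pp0 = 33
P2: v0 -> pp0 = 33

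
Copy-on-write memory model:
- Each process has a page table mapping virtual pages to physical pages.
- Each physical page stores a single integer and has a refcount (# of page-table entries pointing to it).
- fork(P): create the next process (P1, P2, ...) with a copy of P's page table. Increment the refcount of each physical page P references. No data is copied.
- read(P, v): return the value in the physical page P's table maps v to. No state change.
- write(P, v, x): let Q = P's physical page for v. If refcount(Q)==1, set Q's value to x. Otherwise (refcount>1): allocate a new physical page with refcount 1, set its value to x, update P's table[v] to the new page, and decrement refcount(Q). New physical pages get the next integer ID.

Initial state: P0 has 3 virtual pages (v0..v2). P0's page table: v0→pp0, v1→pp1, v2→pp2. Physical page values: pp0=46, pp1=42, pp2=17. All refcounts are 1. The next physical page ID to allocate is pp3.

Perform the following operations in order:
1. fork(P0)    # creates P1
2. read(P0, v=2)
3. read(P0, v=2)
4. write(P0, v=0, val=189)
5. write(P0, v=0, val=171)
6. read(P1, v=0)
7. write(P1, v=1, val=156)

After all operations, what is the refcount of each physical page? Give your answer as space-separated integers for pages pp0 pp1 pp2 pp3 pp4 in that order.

Op 1: fork(P0) -> P1. 3 ppages; refcounts: pp0:2 pp1:2 pp2:2
Op 2: read(P0, v2) -> 17. No state change.
Op 3: read(P0, v2) -> 17. No state change.
Op 4: write(P0, v0, 189). refcount(pp0)=2>1 -> COPY to pp3. 4 ppages; refcounts: pp0:1 pp1:2 pp2:2 pp3:1
Op 5: write(P0, v0, 171). refcount(pp3)=1 -> write in place. 4 ppages; refcounts: pp0:1 pp1:2 pp2:2 pp3:1
Op 6: read(P1, v0) -> 46. No state change.
Op 7: write(P1, v1, 156). refcount(pp1)=2>1 -> COPY to pp4. 5 ppages; refcounts: pp0:1 pp1:1 pp2:2 pp3:1 pp4:1

Answer: 1 1 2 1 1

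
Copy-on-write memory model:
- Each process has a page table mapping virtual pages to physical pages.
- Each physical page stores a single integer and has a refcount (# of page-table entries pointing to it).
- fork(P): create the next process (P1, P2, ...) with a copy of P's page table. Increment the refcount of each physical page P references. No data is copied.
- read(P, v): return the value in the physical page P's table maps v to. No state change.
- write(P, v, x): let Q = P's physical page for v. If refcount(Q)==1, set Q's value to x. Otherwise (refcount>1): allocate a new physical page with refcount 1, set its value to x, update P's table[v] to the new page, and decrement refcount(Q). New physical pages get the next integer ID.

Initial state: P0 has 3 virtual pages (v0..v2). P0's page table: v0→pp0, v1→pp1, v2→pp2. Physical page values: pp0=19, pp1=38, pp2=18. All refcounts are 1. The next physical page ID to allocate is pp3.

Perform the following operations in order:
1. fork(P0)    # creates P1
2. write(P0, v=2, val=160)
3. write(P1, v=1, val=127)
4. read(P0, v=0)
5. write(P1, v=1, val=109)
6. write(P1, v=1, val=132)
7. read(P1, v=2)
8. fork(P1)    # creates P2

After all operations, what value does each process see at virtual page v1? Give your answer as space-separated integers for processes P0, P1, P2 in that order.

Answer: 38 132 132

Derivation:
Op 1: fork(P0) -> P1. 3 ppages; refcounts: pp0:2 pp1:2 pp2:2
Op 2: write(P0, v2, 160). refcount(pp2)=2>1 -> COPY to pp3. 4 ppages; refcounts: pp0:2 pp1:2 pp2:1 pp3:1
Op 3: write(P1, v1, 127). refcount(pp1)=2>1 -> COPY to pp4. 5 ppages; refcounts: pp0:2 pp1:1 pp2:1 pp3:1 pp4:1
Op 4: read(P0, v0) -> 19. No state change.
Op 5: write(P1, v1, 109). refcount(pp4)=1 -> write in place. 5 ppages; refcounts: pp0:2 pp1:1 pp2:1 pp3:1 pp4:1
Op 6: write(P1, v1, 132). refcount(pp4)=1 -> write in place. 5 ppages; refcounts: pp0:2 pp1:1 pp2:1 pp3:1 pp4:1
Op 7: read(P1, v2) -> 18. No state change.
Op 8: fork(P1) -> P2. 5 ppages; refcounts: pp0:3 pp1:1 pp2:2 pp3:1 pp4:2
P0: v1 -> pp1 = 38
P1: v1 -> pp4 = 132
P2: v1 -> pp4 = 132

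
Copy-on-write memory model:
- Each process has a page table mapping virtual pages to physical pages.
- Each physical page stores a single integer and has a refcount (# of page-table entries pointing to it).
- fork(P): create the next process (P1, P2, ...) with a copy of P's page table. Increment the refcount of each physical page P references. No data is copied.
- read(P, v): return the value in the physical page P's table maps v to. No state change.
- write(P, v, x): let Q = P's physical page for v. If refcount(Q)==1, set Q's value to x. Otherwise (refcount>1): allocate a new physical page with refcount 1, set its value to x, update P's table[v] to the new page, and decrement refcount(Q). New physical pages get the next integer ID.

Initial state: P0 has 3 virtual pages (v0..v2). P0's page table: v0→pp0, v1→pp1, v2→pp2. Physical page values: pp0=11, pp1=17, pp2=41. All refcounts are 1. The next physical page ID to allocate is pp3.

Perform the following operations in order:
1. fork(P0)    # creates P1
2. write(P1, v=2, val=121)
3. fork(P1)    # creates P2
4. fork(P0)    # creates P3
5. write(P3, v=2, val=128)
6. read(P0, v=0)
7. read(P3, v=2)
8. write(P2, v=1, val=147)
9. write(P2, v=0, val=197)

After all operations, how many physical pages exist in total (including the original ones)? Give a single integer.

Answer: 7

Derivation:
Op 1: fork(P0) -> P1. 3 ppages; refcounts: pp0:2 pp1:2 pp2:2
Op 2: write(P1, v2, 121). refcount(pp2)=2>1 -> COPY to pp3. 4 ppages; refcounts: pp0:2 pp1:2 pp2:1 pp3:1
Op 3: fork(P1) -> P2. 4 ppages; refcounts: pp0:3 pp1:3 pp2:1 pp3:2
Op 4: fork(P0) -> P3. 4 ppages; refcounts: pp0:4 pp1:4 pp2:2 pp3:2
Op 5: write(P3, v2, 128). refcount(pp2)=2>1 -> COPY to pp4. 5 ppages; refcounts: pp0:4 pp1:4 pp2:1 pp3:2 pp4:1
Op 6: read(P0, v0) -> 11. No state change.
Op 7: read(P3, v2) -> 128. No state change.
Op 8: write(P2, v1, 147). refcount(pp1)=4>1 -> COPY to pp5. 6 ppages; refcounts: pp0:4 pp1:3 pp2:1 pp3:2 pp4:1 pp5:1
Op 9: write(P2, v0, 197). refcount(pp0)=4>1 -> COPY to pp6. 7 ppages; refcounts: pp0:3 pp1:3 pp2:1 pp3:2 pp4:1 pp5:1 pp6:1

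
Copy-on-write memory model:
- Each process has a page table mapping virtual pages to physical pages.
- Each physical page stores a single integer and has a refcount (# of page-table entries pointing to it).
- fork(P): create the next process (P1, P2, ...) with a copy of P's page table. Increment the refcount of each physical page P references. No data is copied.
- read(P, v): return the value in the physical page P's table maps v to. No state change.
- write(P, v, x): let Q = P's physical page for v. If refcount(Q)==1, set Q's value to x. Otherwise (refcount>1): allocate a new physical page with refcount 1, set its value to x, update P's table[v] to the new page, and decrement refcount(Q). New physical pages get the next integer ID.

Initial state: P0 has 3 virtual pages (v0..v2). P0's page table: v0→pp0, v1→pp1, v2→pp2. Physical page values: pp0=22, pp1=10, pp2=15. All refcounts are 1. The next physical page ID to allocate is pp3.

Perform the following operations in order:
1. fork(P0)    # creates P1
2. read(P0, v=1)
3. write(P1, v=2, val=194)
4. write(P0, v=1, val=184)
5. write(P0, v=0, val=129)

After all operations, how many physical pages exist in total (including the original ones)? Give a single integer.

Answer: 6

Derivation:
Op 1: fork(P0) -> P1. 3 ppages; refcounts: pp0:2 pp1:2 pp2:2
Op 2: read(P0, v1) -> 10. No state change.
Op 3: write(P1, v2, 194). refcount(pp2)=2>1 -> COPY to pp3. 4 ppages; refcounts: pp0:2 pp1:2 pp2:1 pp3:1
Op 4: write(P0, v1, 184). refcount(pp1)=2>1 -> COPY to pp4. 5 ppages; refcounts: pp0:2 pp1:1 pp2:1 pp3:1 pp4:1
Op 5: write(P0, v0, 129). refcount(pp0)=2>1 -> COPY to pp5. 6 ppages; refcounts: pp0:1 pp1:1 pp2:1 pp3:1 pp4:1 pp5:1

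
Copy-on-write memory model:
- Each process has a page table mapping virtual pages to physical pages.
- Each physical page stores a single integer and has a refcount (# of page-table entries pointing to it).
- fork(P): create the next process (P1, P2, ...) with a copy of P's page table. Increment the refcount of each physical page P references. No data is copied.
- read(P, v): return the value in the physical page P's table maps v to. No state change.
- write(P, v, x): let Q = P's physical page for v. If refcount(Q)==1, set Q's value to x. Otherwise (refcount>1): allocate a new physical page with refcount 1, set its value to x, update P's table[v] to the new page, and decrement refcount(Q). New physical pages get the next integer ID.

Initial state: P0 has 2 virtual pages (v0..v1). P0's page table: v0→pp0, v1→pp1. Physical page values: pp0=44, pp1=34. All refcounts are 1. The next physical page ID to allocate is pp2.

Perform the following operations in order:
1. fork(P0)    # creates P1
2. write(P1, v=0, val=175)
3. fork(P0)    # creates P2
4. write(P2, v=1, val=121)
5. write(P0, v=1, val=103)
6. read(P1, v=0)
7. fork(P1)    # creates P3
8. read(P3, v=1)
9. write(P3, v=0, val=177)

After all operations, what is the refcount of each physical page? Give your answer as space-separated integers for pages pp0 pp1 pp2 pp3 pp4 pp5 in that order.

Answer: 2 2 1 1 1 1

Derivation:
Op 1: fork(P0) -> P1. 2 ppages; refcounts: pp0:2 pp1:2
Op 2: write(P1, v0, 175). refcount(pp0)=2>1 -> COPY to pp2. 3 ppages; refcounts: pp0:1 pp1:2 pp2:1
Op 3: fork(P0) -> P2. 3 ppages; refcounts: pp0:2 pp1:3 pp2:1
Op 4: write(P2, v1, 121). refcount(pp1)=3>1 -> COPY to pp3. 4 ppages; refcounts: pp0:2 pp1:2 pp2:1 pp3:1
Op 5: write(P0, v1, 103). refcount(pp1)=2>1 -> COPY to pp4. 5 ppages; refcounts: pp0:2 pp1:1 pp2:1 pp3:1 pp4:1
Op 6: read(P1, v0) -> 175. No state change.
Op 7: fork(P1) -> P3. 5 ppages; refcounts: pp0:2 pp1:2 pp2:2 pp3:1 pp4:1
Op 8: read(P3, v1) -> 34. No state change.
Op 9: write(P3, v0, 177). refcount(pp2)=2>1 -> COPY to pp5. 6 ppages; refcounts: pp0:2 pp1:2 pp2:1 pp3:1 pp4:1 pp5:1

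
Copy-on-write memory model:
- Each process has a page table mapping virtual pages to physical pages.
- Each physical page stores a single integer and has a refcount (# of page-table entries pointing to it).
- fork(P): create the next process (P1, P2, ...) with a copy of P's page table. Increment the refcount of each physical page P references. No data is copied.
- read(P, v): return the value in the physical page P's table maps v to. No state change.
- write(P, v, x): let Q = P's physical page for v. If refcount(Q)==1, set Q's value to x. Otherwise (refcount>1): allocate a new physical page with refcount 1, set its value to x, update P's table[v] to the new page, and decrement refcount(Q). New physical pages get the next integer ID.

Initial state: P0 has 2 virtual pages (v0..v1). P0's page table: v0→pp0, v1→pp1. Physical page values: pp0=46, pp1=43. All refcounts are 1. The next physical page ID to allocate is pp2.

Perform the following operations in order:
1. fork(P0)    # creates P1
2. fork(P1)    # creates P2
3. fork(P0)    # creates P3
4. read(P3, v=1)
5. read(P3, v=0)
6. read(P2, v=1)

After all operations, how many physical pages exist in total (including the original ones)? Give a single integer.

Op 1: fork(P0) -> P1. 2 ppages; refcounts: pp0:2 pp1:2
Op 2: fork(P1) -> P2. 2 ppages; refcounts: pp0:3 pp1:3
Op 3: fork(P0) -> P3. 2 ppages; refcounts: pp0:4 pp1:4
Op 4: read(P3, v1) -> 43. No state change.
Op 5: read(P3, v0) -> 46. No state change.
Op 6: read(P2, v1) -> 43. No state change.

Answer: 2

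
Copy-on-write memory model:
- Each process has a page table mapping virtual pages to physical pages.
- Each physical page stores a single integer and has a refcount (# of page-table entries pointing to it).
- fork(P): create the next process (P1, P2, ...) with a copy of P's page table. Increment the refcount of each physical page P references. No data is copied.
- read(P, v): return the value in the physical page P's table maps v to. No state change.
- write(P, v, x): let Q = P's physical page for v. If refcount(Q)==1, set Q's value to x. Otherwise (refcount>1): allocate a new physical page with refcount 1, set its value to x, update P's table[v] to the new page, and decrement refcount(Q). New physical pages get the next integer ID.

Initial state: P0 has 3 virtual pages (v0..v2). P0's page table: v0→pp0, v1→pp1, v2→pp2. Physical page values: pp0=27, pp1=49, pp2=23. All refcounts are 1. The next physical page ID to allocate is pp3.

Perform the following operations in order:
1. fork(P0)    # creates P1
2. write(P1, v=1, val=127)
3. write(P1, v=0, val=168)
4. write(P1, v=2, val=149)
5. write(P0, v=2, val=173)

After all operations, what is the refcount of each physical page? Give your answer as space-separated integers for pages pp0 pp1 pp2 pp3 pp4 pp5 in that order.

Op 1: fork(P0) -> P1. 3 ppages; refcounts: pp0:2 pp1:2 pp2:2
Op 2: write(P1, v1, 127). refcount(pp1)=2>1 -> COPY to pp3. 4 ppages; refcounts: pp0:2 pp1:1 pp2:2 pp3:1
Op 3: write(P1, v0, 168). refcount(pp0)=2>1 -> COPY to pp4. 5 ppages; refcounts: pp0:1 pp1:1 pp2:2 pp3:1 pp4:1
Op 4: write(P1, v2, 149). refcount(pp2)=2>1 -> COPY to pp5. 6 ppages; refcounts: pp0:1 pp1:1 pp2:1 pp3:1 pp4:1 pp5:1
Op 5: write(P0, v2, 173). refcount(pp2)=1 -> write in place. 6 ppages; refcounts: pp0:1 pp1:1 pp2:1 pp3:1 pp4:1 pp5:1

Answer: 1 1 1 1 1 1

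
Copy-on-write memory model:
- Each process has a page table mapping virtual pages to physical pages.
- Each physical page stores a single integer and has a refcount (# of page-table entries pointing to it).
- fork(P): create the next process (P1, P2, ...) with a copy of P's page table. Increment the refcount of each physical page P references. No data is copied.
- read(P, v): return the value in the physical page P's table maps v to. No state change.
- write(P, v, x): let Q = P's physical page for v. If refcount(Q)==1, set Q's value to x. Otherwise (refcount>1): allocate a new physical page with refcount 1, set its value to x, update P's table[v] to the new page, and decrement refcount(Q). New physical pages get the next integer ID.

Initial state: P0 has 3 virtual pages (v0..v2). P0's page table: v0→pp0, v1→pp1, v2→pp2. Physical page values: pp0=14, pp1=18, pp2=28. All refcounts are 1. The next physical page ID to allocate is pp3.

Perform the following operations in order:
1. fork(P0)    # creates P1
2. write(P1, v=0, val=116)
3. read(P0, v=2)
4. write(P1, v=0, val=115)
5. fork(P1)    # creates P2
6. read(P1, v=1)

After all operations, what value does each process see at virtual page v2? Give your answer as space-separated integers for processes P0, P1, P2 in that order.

Op 1: fork(P0) -> P1. 3 ppages; refcounts: pp0:2 pp1:2 pp2:2
Op 2: write(P1, v0, 116). refcount(pp0)=2>1 -> COPY to pp3. 4 ppages; refcounts: pp0:1 pp1:2 pp2:2 pp3:1
Op 3: read(P0, v2) -> 28. No state change.
Op 4: write(P1, v0, 115). refcount(pp3)=1 -> write in place. 4 ppages; refcounts: pp0:1 pp1:2 pp2:2 pp3:1
Op 5: fork(P1) -> P2. 4 ppages; refcounts: pp0:1 pp1:3 pp2:3 pp3:2
Op 6: read(P1, v1) -> 18. No state change.
P0: v2 -> pp2 = 28
P1: v2 -> pp2 = 28
P2: v2 -> pp2 = 28

Answer: 28 28 28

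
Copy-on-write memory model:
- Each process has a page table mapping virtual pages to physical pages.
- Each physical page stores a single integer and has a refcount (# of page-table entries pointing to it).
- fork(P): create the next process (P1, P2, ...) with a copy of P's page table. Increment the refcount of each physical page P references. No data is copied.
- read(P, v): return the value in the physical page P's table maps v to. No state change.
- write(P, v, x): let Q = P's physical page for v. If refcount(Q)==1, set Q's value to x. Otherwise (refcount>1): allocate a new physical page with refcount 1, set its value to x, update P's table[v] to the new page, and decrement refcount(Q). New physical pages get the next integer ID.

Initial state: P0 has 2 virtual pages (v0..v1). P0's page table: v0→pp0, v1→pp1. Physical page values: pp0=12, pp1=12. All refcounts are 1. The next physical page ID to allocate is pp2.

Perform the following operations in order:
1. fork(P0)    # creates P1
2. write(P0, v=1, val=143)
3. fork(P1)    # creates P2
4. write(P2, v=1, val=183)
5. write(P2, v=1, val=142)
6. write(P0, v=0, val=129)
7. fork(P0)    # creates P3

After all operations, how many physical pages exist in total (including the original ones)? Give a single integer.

Op 1: fork(P0) -> P1. 2 ppages; refcounts: pp0:2 pp1:2
Op 2: write(P0, v1, 143). refcount(pp1)=2>1 -> COPY to pp2. 3 ppages; refcounts: pp0:2 pp1:1 pp2:1
Op 3: fork(P1) -> P2. 3 ppages; refcounts: pp0:3 pp1:2 pp2:1
Op 4: write(P2, v1, 183). refcount(pp1)=2>1 -> COPY to pp3. 4 ppages; refcounts: pp0:3 pp1:1 pp2:1 pp3:1
Op 5: write(P2, v1, 142). refcount(pp3)=1 -> write in place. 4 ppages; refcounts: pp0:3 pp1:1 pp2:1 pp3:1
Op 6: write(P0, v0, 129). refcount(pp0)=3>1 -> COPY to pp4. 5 ppages; refcounts: pp0:2 pp1:1 pp2:1 pp3:1 pp4:1
Op 7: fork(P0) -> P3. 5 ppages; refcounts: pp0:2 pp1:1 pp2:2 pp3:1 pp4:2

Answer: 5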